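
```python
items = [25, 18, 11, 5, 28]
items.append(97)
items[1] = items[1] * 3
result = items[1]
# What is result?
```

Trace:
`items = [25, 18, 11, 5, 28]` → items = [25, 18, 11, 5, 28]
`items.append(97)` → items = [25, 18, 11, 5, 28, 97]
`items[1] = items[1] * 3` → items = [25, 54, 11, 5, 28, 97]
`result = items[1]` → result = 54
So result = 54

Answer: 54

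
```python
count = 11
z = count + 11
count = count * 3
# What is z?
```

Trace:
`count = 11` → count = 11
`z = count + 11` → z = 22
`count = count * 3` → count = 33
So z = 22

Answer: 22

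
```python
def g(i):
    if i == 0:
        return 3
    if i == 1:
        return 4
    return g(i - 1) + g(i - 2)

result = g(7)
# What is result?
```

Build up from base cases: g(0)=3, g(1)=4, g(2)=7, g(3)=11, g(4)=18, g(5)=29, g(6)=47, ..., g(7)=76

Answer: 76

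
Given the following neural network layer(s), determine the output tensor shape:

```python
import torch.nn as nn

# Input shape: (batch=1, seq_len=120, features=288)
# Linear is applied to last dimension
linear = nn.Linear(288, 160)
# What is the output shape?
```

Input: (1, 120, 288) -> Output: (1, 120, 160)

Answer: (1, 120, 160)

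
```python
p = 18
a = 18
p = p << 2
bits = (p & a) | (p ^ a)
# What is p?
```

Trace:
`p = 18` → p = 18
`a = 18` → a = 18
`p = p << 2` → p = 72
`bits = (p & a) | (p ^ a)` → bits = 90
So p = 72

Answer: 72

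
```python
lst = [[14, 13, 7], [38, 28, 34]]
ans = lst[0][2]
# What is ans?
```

Trace:
`lst = [[14, 13, 7], [38, 28, 34]]` → lst = [[14, 13, 7], [38, 28, 34]]
`ans = lst[0][2]` → ans = 7
So ans = 7

Answer: 7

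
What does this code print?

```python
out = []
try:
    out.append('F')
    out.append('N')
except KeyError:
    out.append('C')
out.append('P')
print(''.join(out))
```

Execution trace: 'F' (try body) → 'N' (try body, no exception) → 'P' (after the try/except). Output: FNP

Answer: FNP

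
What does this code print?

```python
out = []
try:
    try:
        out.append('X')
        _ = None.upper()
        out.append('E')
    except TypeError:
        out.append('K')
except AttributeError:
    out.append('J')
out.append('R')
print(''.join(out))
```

Execution trace: 'X' (try body) → 'J' (outer except AttributeError) → 'R' (after the try/except). Output: XJR

Answer: XJR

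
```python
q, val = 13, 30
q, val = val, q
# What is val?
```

Trace:
`q, val = 13, 30` → q = 13; val = 30
`q, val = val, q` → q = 30; val = 13
So val = 13

Answer: 13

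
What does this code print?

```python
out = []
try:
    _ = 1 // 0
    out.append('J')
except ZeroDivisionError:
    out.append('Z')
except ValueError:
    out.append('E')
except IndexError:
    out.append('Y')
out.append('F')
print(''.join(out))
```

Execution trace: 'Z' (except ZeroDivisionError) → 'F' (after the try/except). Output: ZF

Answer: ZF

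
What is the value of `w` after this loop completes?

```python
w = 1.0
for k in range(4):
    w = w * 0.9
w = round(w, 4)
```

Exponential decay: 1.0 * 0.9^4
`w` takes the values: 1.0 → 0.9 → 0.81 → 0.729 → 0.6561

Answer: 0.6561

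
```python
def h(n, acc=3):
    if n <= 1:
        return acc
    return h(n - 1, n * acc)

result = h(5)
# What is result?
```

Accumulator trace (n, acc): (5, 3) -> (4, 15) -> (3, 60) -> (2, 180) -> (1, 360) -> return 360

Answer: 360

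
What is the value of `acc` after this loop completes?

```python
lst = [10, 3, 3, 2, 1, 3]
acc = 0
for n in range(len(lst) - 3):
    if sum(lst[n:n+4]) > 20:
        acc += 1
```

Count windows with sum > 20
`acc` takes the values: 0

Answer: 0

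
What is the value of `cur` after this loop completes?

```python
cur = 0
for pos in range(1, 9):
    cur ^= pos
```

XOR of 1 to 8
`cur` takes the values: 0 → 1 → 3 → 0 → 4 → 1 → 7 → 0 → 8

Answer: 8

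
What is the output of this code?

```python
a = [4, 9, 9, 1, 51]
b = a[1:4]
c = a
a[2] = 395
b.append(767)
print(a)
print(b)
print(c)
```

Key concept: slice vs alias.
Step by step:
`a = [4, 9, 9, 1, 51]` → a = [4, 9, 9, 1, 51]
`b = a[1:4]` → b = [9, 9, 1]
`c = a` → c = [4, 9, 9, 1, 51] (same object as a)
`a[2] = 395` → a = [4, 9, 395, 1, 51] (same object as c); c = [4, 9, 395, 1, 51] (same object as a)
`b.append(767)` → b = [9, 9, 1, 767]
`print(a)` → prints [4, 9, 395, 1, 51]
`print(b)` → prints [9, 9, 1, 767]
`print(c)` → prints [4, 9, 395, 1, 51]

Answer:
[4, 9, 395, 1, 51]
[9, 9, 1, 767]
[4, 9, 395, 1, 51]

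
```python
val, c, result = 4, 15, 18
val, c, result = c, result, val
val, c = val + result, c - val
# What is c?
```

Trace:
`val, c, result = 4, 15, 18` → val = 4; c = 15; result = 18
`val, c, result = c, result, val` → val = 15; c = 18; result = 4
`val, c = val + result, c - val` → val = 19; c = 3
So c = 3

Answer: 3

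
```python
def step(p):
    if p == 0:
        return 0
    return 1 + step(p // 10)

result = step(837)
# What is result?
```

Count of digits of 837: 3

Answer: 3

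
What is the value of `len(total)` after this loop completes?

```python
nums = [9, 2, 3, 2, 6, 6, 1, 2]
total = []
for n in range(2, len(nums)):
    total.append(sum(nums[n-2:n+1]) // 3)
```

Number of 3-element averages
`total` takes the values: [] → [4] → [4, 2] → [4, 2, 3] → [4, 2, 3, 4] → [4, 2, 3, 4, 4] → [4, 2, 3, 4, 4, 3]
So `len(total)` = 6

Answer: 6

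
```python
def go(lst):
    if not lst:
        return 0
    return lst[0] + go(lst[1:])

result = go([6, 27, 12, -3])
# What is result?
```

6 + 27 + 12 + (-3) + 0 = 42

Answer: 42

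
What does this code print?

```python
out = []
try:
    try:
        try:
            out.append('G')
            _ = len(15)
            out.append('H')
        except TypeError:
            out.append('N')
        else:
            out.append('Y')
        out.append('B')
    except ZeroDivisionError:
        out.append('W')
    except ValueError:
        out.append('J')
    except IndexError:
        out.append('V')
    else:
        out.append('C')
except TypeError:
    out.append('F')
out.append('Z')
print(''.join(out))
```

Execution trace: 'G' (inner try body) → 'N' (inner except TypeError) → 'B' (try body, no exception) → 'C' (else) → 'Z' (after the try/except). Output: GNBCZ

Answer: GNBCZ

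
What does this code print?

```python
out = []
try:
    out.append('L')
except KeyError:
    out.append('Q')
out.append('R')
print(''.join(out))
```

Execution trace: 'L' (try body, no exception) → 'R' (after the try/except). Output: LR

Answer: LR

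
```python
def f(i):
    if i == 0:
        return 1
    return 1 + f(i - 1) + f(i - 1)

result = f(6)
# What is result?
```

f(i) = 1 + 2·f(i-1), f(0)=1. Closed form: (1+1)·2^6 - 1 = 127.

Answer: 127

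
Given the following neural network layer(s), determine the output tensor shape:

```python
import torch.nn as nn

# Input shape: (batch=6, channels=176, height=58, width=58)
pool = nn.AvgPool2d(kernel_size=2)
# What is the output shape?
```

Input: (6, 176, 58, 58) -> Output: (6, 176, 29, 29)

Answer: (6, 176, 29, 29)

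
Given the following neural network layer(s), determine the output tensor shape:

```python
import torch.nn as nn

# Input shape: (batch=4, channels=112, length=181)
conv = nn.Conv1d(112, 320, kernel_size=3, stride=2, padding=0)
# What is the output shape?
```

Input: (4, 112, 181) -> Output: (4, 320, 90)

Answer: (4, 320, 90)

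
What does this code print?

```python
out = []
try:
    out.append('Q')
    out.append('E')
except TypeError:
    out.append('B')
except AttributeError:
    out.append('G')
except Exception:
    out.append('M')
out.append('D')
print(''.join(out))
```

Execution trace: 'Q' (try body) → 'E' (try body, no exception) → 'D' (after the try/except). Output: QED

Answer: QED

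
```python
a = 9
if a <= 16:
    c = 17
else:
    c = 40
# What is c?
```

Trace:
`a = 9` → a = 9
`if a <= 16: ...` → a <= 16 is True → c = 17
So c = 17

Answer: 17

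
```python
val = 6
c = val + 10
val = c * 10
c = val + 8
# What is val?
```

Trace:
`val = 6` → val = 6
`c = val + 10` → c = 16
`val = c * 10` → val = 160
`c = val + 8` → c = 168
So val = 160

Answer: 160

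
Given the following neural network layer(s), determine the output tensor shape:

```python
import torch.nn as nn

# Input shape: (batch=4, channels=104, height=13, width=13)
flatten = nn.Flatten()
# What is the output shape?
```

Input: (4, 104, 13, 13) -> Output: (4, 17576)

Answer: (4, 17576)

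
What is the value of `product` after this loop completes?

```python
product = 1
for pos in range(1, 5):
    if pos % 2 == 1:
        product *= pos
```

Product of odd numbers 1 to 4
`product` takes the values: 1 → 3

Answer: 3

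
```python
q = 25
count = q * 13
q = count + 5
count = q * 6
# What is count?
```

Trace:
`q = 25` → q = 25
`count = q * 13` → count = 325
`q = count + 5` → q = 330
`count = q * 6` → count = 1980
So count = 1980

Answer: 1980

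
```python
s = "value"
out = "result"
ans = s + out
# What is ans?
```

Trace:
`s = "value"` → s = 'value'
`out = "result"` → out = 'result'
`ans = s + out` → ans = 'valueresult'
So ans = 'valueresult'

Answer: 'valueresult'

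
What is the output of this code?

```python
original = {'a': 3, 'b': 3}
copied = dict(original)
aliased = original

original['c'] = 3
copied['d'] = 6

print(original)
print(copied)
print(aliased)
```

Key concept: dict() creates copy, assignment creates alias.
Step by step:
`original = {'a': 3, 'b': 3}` → original = {'a': 3, 'b': 3}
`copied = dict(original)` → copied = {'a': 3, 'b': 3}
`aliased = original` → aliased = {'a': 3, 'b': 3} (same object as original)
`original['c'] = 3` → original = {'a': 3, 'b': 3, 'c': 3} (same object as aliased); aliased = {'a': 3, 'b': 3, 'c': 3} (same object as original)
`copied['d'] = 6` → copied = {'a': 3, 'b': 3, 'd': 6}
`print(original)` → prints {'a': 3, 'b': 3, 'c': 3}
`print(copied)` → prints {'a': 3, 'b': 3, 'd': 6}
`print(aliased)` → prints {'a': 3, 'b': 3, 'c': 3}

Answer:
{'a': 3, 'b': 3, 'c': 3}
{'a': 3, 'b': 3, 'd': 6}
{'a': 3, 'b': 3, 'c': 3}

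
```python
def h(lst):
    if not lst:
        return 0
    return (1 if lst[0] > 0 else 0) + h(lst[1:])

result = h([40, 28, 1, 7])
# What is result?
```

Count of positive elements in [40, 28, 1, 7] = 4

Answer: 4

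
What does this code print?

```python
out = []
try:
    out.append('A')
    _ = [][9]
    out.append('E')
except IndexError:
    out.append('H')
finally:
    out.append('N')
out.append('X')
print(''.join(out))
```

Execution trace: 'A' (try body) → 'H' (except IndexError) → 'N' (finally) → 'X' (after the try/except). Output: AHNX

Answer: AHNX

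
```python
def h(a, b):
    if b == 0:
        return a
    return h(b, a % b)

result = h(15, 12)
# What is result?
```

h(15, 12) -> h(12, 3) -> h(3, 0) -> 3

Answer: 3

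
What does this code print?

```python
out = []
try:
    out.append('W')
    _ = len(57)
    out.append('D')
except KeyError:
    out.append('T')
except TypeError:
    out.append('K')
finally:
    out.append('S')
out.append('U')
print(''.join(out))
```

Execution trace: 'W' (try body) → 'K' (except TypeError) → 'S' (finally) → 'U' (after the try/except). Output: WKSU

Answer: WKSU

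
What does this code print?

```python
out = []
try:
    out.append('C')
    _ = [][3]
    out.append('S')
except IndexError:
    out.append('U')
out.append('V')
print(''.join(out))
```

Execution trace: 'C' (try body) → 'U' (except IndexError) → 'V' (after the try/except). Output: CUV

Answer: CUV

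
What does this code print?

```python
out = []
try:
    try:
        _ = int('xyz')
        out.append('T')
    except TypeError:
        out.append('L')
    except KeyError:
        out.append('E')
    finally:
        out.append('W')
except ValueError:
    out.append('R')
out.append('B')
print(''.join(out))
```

Execution trace: 'W' (finally) → 'R' (outer except ValueError) → 'B' (after the try/except). Output: WRB

Answer: WRB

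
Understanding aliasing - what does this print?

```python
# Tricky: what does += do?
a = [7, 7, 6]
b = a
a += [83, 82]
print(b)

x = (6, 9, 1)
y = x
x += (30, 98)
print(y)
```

Key concept: += behavior differs for mutable vs immutable.
Step by step:
`a = [7, 7, 6]` → a = [7, 7, 6]
`b = a` → b = [7, 7, 6] (same object as a)
`a += [83, 82]` → a = [7, 7, 6, 83, 82] (same object as b); b = [7, 7, 6, 83, 82] (same object as a)
`print(b)` → prints [7, 7, 6, 83, 82]
`x = (6, 9, 1)` → x = (6, 9, 1)
`y = x` → y = (6, 9, 1)
`x += (30, 98)` → x = (6, 9, 1, 30, 98)
`print(y)` → prints (6, 9, 1)

Answer:
[7, 7, 6, 83, 82]
(6, 9, 1)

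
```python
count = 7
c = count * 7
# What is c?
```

Trace:
`count = 7` → count = 7
`c = count * 7` → c = 49
So c = 49

Answer: 49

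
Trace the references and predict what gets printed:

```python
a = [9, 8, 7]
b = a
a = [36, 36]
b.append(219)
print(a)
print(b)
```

Key concept: rebinding vs mutation: a is rebound to a new list, b still points at the original.
Step by step:
`a = [9, 8, 7]` → a = [9, 8, 7]
`b = a` → b = [9, 8, 7] (same object as a)
`a = [36, 36]` → a = [36, 36]
`b.append(219)` → b = [9, 8, 7, 219]
`print(a)` → prints [36, 36]
`print(b)` → prints [9, 8, 7, 219]

Answer:
[36, 36]
[9, 8, 7, 219]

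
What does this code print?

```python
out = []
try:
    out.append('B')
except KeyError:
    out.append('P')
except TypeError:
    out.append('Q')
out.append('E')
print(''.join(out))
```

Execution trace: 'B' (try body, no exception) → 'E' (after the try/except). Output: BE

Answer: BE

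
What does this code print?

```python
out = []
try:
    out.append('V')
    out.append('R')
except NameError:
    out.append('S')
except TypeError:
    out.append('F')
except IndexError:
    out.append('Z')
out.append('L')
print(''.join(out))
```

Execution trace: 'V' (try body) → 'R' (try body, no exception) → 'L' (after the try/except). Output: VRL

Answer: VRL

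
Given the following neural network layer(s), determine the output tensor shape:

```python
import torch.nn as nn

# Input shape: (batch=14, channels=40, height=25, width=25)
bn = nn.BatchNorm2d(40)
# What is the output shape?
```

Input: (14, 40, 25, 25) -> Output: (14, 40, 25, 25)

Answer: (14, 40, 25, 25)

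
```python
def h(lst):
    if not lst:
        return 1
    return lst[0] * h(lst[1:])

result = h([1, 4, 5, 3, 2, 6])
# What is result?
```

Product over [1, 4, 5, 3, 2, 6] = 1 * 4 * 5 * 3 * 2 * 6 = 720

Answer: 720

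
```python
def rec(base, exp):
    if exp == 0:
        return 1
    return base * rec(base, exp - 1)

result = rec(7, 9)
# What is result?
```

rec(7, 9) = 7 * 7 * 7 * 7 * 7 * 7 * 7 * 7 * 7 = 40353607

Answer: 40353607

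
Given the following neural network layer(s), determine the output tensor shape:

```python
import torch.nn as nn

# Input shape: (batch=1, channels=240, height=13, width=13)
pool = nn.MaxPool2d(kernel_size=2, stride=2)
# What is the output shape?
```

Input: (1, 240, 13, 13) -> Output: (1, 240, 6, 6)

Answer: (1, 240, 6, 6)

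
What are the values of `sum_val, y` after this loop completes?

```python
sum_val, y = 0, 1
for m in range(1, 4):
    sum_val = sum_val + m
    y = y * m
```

Sum and factorial of 1 to 3
`sum_val, y` takes the values: (0, 1) → (1, 1) → (3, 1) → (3, 2) → (6, 2) → (6, 6)

Answer: 6, 6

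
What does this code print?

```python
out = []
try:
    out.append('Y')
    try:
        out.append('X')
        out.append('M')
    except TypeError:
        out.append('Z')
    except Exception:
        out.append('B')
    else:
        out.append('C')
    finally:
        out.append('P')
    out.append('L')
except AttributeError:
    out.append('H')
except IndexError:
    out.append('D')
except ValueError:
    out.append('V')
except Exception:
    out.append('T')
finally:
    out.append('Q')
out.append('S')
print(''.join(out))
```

Execution trace: 'Y' (try body) → 'X' (inner try body) → 'M' (inner try body, no exception) → 'C' (inner else) → 'P' (inner finally) → 'L' (try body, no exception) → 'Q' (finally) → 'S' (after the try/except). Output: YXMCPLQS

Answer: YXMCPLQS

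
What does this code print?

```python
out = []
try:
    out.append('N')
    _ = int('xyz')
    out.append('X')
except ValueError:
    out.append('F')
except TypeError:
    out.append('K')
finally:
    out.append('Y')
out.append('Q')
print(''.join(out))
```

Execution trace: 'N' (try body) → 'F' (except ValueError) → 'Y' (finally) → 'Q' (after the try/except). Output: NFYQ

Answer: NFYQ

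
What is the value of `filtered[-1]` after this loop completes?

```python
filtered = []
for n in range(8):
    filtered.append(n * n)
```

Last element of squares 0 to 7
`filtered` takes the values: [] → [0] → [0, 1] → [0, 1, 4] → [0, 1, 4, 9] → [0, 1, 4, 9, 16] → [0, 1, 4, 9, 16, 25] → [0, 1, 4, 9, 16, 25, 36] → [0, 1, 4, 9, 16, 25, 36, 49]
So `filtered[-1]` = 49

Answer: 49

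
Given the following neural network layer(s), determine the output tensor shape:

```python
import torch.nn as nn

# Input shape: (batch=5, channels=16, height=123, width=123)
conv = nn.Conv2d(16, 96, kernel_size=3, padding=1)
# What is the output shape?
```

Input: (5, 16, 123, 123) -> Output: (5, 96, 123, 123)

Answer: (5, 96, 123, 123)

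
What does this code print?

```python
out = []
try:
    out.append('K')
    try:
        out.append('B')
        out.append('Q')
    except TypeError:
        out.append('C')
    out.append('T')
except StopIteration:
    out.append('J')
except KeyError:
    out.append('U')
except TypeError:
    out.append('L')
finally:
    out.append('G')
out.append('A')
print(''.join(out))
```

Execution trace: 'K' (try body) → 'B' (inner try body) → 'Q' (inner try body, no exception) → 'T' (try body, no exception) → 'G' (finally) → 'A' (after the try/except). Output: KBQTGA

Answer: KBQTGA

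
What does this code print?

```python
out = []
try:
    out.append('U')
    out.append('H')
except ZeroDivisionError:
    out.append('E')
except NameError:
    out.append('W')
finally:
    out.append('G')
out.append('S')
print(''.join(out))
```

Execution trace: 'U' (try body) → 'H' (try body, no exception) → 'G' (finally) → 'S' (after the try/except). Output: UHGS

Answer: UHGS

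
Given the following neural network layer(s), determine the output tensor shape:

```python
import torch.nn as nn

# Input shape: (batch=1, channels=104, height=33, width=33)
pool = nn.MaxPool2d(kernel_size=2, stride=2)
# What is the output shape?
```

Input: (1, 104, 33, 33) -> Output: (1, 104, 16, 16)

Answer: (1, 104, 16, 16)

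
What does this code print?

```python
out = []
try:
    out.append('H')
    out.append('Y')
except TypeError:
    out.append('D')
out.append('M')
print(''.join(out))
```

Execution trace: 'H' (try body) → 'Y' (try body, no exception) → 'M' (after the try/except). Output: HYM

Answer: HYM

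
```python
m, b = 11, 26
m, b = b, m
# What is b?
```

Trace:
`m, b = 11, 26` → m = 11; b = 26
`m, b = b, m` → m = 26; b = 11
So b = 11

Answer: 11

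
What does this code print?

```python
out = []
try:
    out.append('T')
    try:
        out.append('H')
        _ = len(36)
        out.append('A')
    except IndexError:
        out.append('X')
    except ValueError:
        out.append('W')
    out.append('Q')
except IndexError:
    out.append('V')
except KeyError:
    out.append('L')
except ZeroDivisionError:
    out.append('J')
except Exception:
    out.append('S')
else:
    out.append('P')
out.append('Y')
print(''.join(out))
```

Execution trace: 'T' (try body) → 'H' (inner try body) → 'S' (except Exception) → 'Y' (after the try/except). Output: THSY

Answer: THSY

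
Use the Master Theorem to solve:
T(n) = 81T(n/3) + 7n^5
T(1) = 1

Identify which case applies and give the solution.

a=81, b=3, f(n)=7n^5. log_3(81) = 4. Since c=5 > 4 and the regularity condition holds (81(n/3)^5 = (81/3^5)n^5 with 81/3^5 < 1), Case 3 applies: T(n) = Θ(f(n)) = O(n^5).

Answer: O(n^5) - Case 3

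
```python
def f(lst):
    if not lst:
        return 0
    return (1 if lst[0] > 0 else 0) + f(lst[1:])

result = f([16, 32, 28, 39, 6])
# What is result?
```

Count of positive elements in [16, 32, 28, 39, 6] = 5

Answer: 5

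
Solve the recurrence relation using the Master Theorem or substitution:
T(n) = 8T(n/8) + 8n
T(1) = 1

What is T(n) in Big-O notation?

By Master Theorem: a=8, b=8, f(n)=8n. Since log_8(8) = 1 and f(n) = Θ(n^1), Case 2 applies. T(n) = O(n log n).

Answer: O(n log n)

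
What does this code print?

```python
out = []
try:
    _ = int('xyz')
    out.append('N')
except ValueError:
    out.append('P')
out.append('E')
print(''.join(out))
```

Execution trace: 'P' (except ValueError) → 'E' (after the try/except). Output: PE

Answer: PE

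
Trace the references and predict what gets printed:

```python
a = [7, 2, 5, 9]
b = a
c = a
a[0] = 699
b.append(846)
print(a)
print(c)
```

Key concept: multiple aliases.
Step by step:
`a = [7, 2, 5, 9]` → a = [7, 2, 5, 9]
`b = a` → b = [7, 2, 5, 9] (same object as a)
`c = a` → c = [7, 2, 5, 9] (same object as a, b)
`a[0] = 699` → a = [699, 2, 5, 9] (same object as b, c); b = [699, 2, 5, 9] (same object as a, c); c = [699, 2, 5, 9] (same object as a, b)
`b.append(846)` → a = [699, 2, 5, 9, 846] (same object as b, c); b = [699, 2, 5, 9, 846] (same object as a, c); c = [699, 2, 5, 9, 846] (same object as a, b)
`print(a)` → prints [699, 2, 5, 9, 846]
`print(c)` → prints [699, 2, 5, 9, 846]

Answer:
[699, 2, 5, 9, 846]
[699, 2, 5, 9, 846]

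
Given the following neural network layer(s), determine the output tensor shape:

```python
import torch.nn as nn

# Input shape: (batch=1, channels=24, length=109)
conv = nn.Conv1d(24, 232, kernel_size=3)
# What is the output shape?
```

Input: (1, 24, 109) -> Output: (1, 232, 107)

Answer: (1, 232, 107)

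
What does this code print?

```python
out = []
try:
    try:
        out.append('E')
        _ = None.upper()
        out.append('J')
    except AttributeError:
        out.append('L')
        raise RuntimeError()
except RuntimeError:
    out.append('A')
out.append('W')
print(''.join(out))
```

Execution trace: 'E' (inner try body) → 'L' (inner except AttributeError) → 'A' (outer except RuntimeError) → 'W' (after the try/except). Output: ELAW

Answer: ELAW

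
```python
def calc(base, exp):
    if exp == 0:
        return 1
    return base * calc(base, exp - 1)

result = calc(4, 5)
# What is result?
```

calc(4, 5) = 4 * 4 * 4 * 4 * 4 = 1024

Answer: 1024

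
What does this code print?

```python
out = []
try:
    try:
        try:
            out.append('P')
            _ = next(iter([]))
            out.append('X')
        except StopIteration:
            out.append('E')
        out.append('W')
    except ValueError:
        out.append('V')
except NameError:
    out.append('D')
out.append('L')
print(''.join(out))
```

Execution trace: 'P' (inner try body) → 'E' (inner except StopIteration) → 'W' (try body, no exception) → 'L' (after the try/except). Output: PEWL

Answer: PEWL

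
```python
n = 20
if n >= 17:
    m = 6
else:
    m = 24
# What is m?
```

Trace:
`n = 20` → n = 20
`if n >= 17: ...` → n >= 17 is True → m = 6
So m = 6

Answer: 6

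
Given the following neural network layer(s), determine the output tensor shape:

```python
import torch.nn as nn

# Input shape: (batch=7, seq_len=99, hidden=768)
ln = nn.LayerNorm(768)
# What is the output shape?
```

Input: (7, 99, 768) -> Output: (7, 99, 768)

Answer: (7, 99, 768)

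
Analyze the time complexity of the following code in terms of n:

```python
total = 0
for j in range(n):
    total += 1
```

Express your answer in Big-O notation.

Each loop level contributes: n. Multiplying the contributions gives O(n).

Answer: O(n)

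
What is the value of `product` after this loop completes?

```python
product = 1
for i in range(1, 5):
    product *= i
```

4! = 24
`product` takes the values: 1 → 2 → 6 → 24

Answer: 24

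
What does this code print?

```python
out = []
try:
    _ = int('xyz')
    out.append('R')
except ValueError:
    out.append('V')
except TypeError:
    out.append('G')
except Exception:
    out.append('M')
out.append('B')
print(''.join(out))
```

Execution trace: 'V' (except ValueError) → 'B' (after the try/except). Output: VB

Answer: VB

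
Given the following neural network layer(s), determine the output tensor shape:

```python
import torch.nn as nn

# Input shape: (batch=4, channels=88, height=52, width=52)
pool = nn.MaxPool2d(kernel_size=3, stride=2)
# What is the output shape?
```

Input: (4, 88, 52, 52) -> Output: (4, 88, 25, 25)

Answer: (4, 88, 25, 25)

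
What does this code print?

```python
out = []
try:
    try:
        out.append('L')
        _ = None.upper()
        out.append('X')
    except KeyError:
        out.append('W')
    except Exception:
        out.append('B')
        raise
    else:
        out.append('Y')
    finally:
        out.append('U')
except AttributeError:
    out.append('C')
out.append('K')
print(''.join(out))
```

Execution trace: 'L' (inner try body) → 'B' (inner except Exception) → 'U' (inner finally) → 'C' (outer except AttributeError) → 'K' (after the try/except). Output: LBUCK

Answer: LBUCK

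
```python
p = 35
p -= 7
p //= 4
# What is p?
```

Trace:
`p = 35` → p = 35
`p -= 7` → p = 28
`p //= 4` → p = 7
So p = 7

Answer: 7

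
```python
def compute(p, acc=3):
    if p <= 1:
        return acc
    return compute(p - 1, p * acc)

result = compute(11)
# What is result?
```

Accumulator trace (n, acc): (11, 3) -> (10, 33) -> (9, 330) -> (8, 2970) -> (7, 23760) -> (6, 166320) -> (5, 997920) -> (4, 4989600) -> (3, 19958400) -> (2, 59875200) -> (1, 119750400) -> return 119750400

Answer: 119750400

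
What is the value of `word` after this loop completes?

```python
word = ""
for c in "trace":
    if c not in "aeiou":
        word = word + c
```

Remove vowels from 'trace'
`word` takes the values: "" → "t" → "tr" → "trc"

Answer: "trc"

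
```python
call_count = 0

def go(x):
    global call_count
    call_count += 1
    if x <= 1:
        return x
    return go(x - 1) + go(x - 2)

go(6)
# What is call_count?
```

Calls(x) = 1 + Calls(x-1) + Calls(x-2); Calls(0)=Calls(1)=1. For x=6 this gives 25.

Answer: 25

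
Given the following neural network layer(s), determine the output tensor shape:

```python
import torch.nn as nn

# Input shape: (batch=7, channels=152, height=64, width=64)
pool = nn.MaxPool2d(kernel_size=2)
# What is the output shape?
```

Input: (7, 152, 64, 64) -> Output: (7, 152, 32, 32)

Answer: (7, 152, 32, 32)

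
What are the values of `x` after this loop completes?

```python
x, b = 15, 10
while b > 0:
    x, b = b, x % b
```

GCD of 15 and 10
`x` takes the values: 15 → 10 → 5

Answer: 5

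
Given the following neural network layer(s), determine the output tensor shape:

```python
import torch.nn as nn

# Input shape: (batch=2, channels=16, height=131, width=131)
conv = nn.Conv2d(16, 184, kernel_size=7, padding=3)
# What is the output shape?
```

Input: (2, 16, 131, 131) -> Output: (2, 184, 131, 131)

Answer: (2, 184, 131, 131)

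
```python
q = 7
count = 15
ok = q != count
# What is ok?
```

Trace:
`q = 7` → q = 7
`count = 15` → count = 15
`ok = q != count` → ok = True
So ok = True

Answer: True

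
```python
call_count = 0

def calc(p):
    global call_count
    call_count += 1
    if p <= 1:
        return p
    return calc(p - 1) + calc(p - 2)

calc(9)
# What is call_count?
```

Calls(p) = 1 + Calls(p-1) + Calls(p-2); Calls(0)=Calls(1)=1. For p=9 this gives 109.

Answer: 109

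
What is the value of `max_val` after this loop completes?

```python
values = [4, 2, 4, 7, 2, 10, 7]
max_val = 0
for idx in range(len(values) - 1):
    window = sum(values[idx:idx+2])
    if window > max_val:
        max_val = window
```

Max sum of 2-element window in [4, 2, 4, 7, 2, 10, 7]
`max_val` takes the values: 0 → 6 → 11 → 12 → 17

Answer: 17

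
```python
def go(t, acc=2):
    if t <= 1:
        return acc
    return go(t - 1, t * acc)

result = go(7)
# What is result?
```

Accumulator trace (n, acc): (7, 2) -> (6, 14) -> (5, 84) -> (4, 420) -> (3, 1680) -> (2, 5040) -> (1, 10080) -> return 10080

Answer: 10080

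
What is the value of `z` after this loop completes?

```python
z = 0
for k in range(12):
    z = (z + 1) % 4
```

Increment mod 4, 12 times = 0
`z` takes the values: 0 → 1 → 2 → 3 → 0 → 1 → 2 → 3 → 0 → 1 → 2 → 3 → 0

Answer: 0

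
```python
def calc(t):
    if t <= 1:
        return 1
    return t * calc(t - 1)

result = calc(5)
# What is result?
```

calc(5) = 5 * 4 * 3 * 2 * 1 = 120

Answer: 120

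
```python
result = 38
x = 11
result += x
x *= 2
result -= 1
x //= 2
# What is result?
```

Trace:
`result = 38` → result = 38
`x = 11` → x = 11
`result += x` → result = 49
`x *= 2` → x = 22
`result -= 1` → result = 48
`x //= 2` → x = 11
So result = 48

Answer: 48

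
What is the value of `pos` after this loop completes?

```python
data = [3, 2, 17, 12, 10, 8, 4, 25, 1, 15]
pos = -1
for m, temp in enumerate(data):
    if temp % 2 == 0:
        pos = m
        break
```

First even number index in [3, 2, 17, 12, 10, 8, 4, 25, 1, 15]
`pos` takes the values: -1 → 1

Answer: 1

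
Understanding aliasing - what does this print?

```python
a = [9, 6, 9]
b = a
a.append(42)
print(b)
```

Key concept: basic list aliasing.
Step by step:
`a = [9, 6, 9]` → a = [9, 6, 9]
`b = a` → b = [9, 6, 9] (same object as a)
`a.append(42)` → a = [9, 6, 9, 42] (same object as b); b = [9, 6, 9, 42] (same object as a)
`print(b)` → prints [9, 6, 9, 42]

Answer: [9, 6, 9, 42]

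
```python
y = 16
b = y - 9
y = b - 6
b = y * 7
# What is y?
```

Trace:
`y = 16` → y = 16
`b = y - 9` → b = 7
`y = b - 6` → y = 1
`b = y * 7` → b = 7
So y = 1

Answer: 1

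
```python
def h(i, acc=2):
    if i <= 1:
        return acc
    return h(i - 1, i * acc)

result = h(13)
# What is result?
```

Accumulator trace (n, acc): (13, 2) -> (12, 26) -> (11, 312) -> (10, 3432) -> (9, 34320) -> (8, 308880) -> (7, 2471040) -> (6, 17297280) -> (5, 103783680) -> (4, 518918400) -> (3, 2075673600) -> (2, 6227020800) -> (1, 12454041600) -> return 12454041600

Answer: 12454041600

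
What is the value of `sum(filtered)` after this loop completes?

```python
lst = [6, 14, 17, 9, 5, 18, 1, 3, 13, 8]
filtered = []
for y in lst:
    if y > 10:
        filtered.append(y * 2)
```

Sum of doubled values > 10
`filtered` takes the values: [] → [28] → [28, 34] → [28, 34, 36] → [28, 34, 36, 26]
So `sum(filtered)` = 124

Answer: 124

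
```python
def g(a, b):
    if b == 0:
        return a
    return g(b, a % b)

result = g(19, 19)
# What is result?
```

g(19, 19) -> g(19, 0) -> 19

Answer: 19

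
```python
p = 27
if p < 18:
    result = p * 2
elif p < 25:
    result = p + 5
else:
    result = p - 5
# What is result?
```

Trace:
`p = 27` → p = 27
`if p < 18: ...` → p < 18 is False, p < 25 is False, take else branch → result = 22
So result = 22

Answer: 22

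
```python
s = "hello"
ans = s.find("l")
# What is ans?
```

Trace:
`s = "hello"` → s = 'hello'
`ans = s.find("l")` → ans = 2
So ans = 2

Answer: 2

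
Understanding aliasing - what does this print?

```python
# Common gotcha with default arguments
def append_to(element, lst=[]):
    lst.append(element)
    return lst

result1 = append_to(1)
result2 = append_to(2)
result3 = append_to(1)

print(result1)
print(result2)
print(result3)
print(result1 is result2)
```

Key concept: mutable default argument gotcha.
Step by step:
`result1 = append_to(1)` → result1 = [1]
`result2 = append_to(2)` → result1 = [1, 2] (same object as result2); result2 = [1, 2] (same object as result1)
`result3 = append_to(1)` → result1 = [1, 2, 1] (same object as result2, result3); result2 = [1, 2, 1] (same object as result1, result3); result3 = [1, 2, 1] (same object as result1, result2)
`print(result1)` → prints [1, 2, 1]
`print(result2)` → prints [1, 2, 1]
`print(result3)` → prints [1, 2, 1]
`print(result1 is result2)` → prints True

Answer:
[1, 2, 1]
[1, 2, 1]
[1, 2, 1]
True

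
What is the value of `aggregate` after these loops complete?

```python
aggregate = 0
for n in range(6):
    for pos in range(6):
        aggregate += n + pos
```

Sum of all n+pos for n,pos in 6x6
`aggregate` takes the values: 0 → 1 → 3 → 6 → 10 → 15 → 16 → 18 → 21 → 25 → 30 → 36 → 38 → 41 → 45 → 50 → 56 → 63 → 66 → 70 → 75 → 81 → 88 → 96 → 100 → 105 → 111 → 118 → 126 → 135 → 140 → 146 → 153 → 161 → 170 → 180

Answer: 180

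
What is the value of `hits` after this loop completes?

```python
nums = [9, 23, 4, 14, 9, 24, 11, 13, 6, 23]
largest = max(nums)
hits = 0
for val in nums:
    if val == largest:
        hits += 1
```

Count of max value 24 in [9, 23, 4, 14, 9, 24, 11, 13, 6, 23]
`hits` takes the values: 0 → 1

Answer: 1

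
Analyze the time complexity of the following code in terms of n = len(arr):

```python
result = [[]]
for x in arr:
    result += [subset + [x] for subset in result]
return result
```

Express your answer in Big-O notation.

This is subset (power-set) generation — 2^n subsets, each materialised as a list of up to n elements. Time complexity: O(n · 2^n).

Answer: O(n · 2^n)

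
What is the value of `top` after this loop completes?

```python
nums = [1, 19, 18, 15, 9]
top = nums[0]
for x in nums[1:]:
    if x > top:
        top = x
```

Maximum of [1, 19, 18, 15, 9]
`top` takes the values: 1 → 19

Answer: 19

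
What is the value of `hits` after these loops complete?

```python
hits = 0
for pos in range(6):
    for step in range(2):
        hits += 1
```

6 * 2 = 12
`hits` takes the values: 0 → 1 → 2 → 3 → 4 → 5 → 6 → 7 → 8 → 9 → 10 → 11 → 12

Answer: 12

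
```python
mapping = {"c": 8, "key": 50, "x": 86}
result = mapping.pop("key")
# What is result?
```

Trace:
`mapping = {"c": 8, "key": 50, "x": 86}` → mapping = {'c': 8, 'key': 50, 'x': 86}
`result = mapping.pop("key")` → mapping = {'c': 8, 'x': 86}; result = 50
So result = 50

Answer: 50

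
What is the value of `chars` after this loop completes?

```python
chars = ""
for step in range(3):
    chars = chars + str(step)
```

Concatenate digits 0 to 2
`chars` takes the values: "" → "0" → "01" → "012"

Answer: "012"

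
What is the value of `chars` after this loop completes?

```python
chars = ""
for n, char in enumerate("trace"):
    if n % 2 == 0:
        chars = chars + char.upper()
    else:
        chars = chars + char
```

Uppercase even positions in 'trace'
`chars` takes the values: "" → "T" → "Tr" → "TrA" → "TrAc" → "TrAcE"

Answer: "TrAcE"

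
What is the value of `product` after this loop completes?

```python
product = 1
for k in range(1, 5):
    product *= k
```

4! = 24
`product` takes the values: 1 → 2 → 6 → 24

Answer: 24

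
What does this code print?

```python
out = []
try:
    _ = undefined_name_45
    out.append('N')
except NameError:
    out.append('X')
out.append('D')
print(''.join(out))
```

Execution trace: 'X' (except NameError) → 'D' (after the try/except). Output: XD

Answer: XD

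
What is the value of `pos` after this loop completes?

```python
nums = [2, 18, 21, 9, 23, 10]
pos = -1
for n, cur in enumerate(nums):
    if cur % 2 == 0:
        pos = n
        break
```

First even number index in [2, 18, 21, 9, 23, 10]
`pos` takes the values: -1 → 0

Answer: 0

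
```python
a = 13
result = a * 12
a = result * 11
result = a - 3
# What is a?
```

Trace:
`a = 13` → a = 13
`result = a * 12` → result = 156
`a = result * 11` → a = 1716
`result = a - 3` → result = 1713
So a = 1716

Answer: 1716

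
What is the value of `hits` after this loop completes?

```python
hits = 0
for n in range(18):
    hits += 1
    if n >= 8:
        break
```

Loop breaks when n reaches 8, hits is 9
`hits` takes the values: 0 → 1 → 2 → 3 → 4 → 5 → 6 → 7 → 8 → 9

Answer: 9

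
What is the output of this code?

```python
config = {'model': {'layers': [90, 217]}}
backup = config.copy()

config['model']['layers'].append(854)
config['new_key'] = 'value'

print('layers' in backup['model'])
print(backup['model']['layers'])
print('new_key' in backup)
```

Key concept: shallow copy gotcha with nested dict.
Step by step:
`config = {'model': {'layers': [90, 217]}}` → config = {'model': {'layers': [90, 217]}}
`backup = config.copy()` → backup = {'model': {'layers': [90, 217]}}
`config['model']['layers'].append(854)` → config = {'model': {'layers': [90, 217, 854]}}; backup = {'model': {'layers': [90, 217, 854]}}
`config['new_key'] = 'value'` → config = {'model': {'layers': [90, 217, 854]}, 'new_key': 'value'}
`print('layers' in backup['model'])` → prints True
`print(backup['model']['layers'])` → prints [90, 217, 854]
`print('new_key' in backup)` → prints False

Answer:
True
[90, 217, 854]
False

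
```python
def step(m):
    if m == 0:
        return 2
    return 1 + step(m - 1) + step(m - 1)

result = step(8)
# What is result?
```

step(m) = 1 + 2·step(m-1), step(0)=2. Closed form: (2+1)·2^8 - 1 = 767.

Answer: 767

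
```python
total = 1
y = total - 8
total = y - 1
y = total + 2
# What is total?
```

Trace:
`total = 1` → total = 1
`y = total - 8` → y = -7
`total = y - 1` → total = -8
`y = total + 2` → y = -6
So total = -8

Answer: -8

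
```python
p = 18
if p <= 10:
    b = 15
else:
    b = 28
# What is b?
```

Trace:
`p = 18` → p = 18
`if p <= 10: ...` → p <= 10 is False, take else branch → b = 28
So b = 28

Answer: 28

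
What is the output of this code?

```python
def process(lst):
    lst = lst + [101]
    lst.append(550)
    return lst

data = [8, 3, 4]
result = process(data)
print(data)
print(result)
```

Key concept: rebinding parameter vs mutation.
Step by step:
`data = [8, 3, 4]` → data = [8, 3, 4]
`result = process(data)` → result = [8, 3, 4, 101, 550]
`print(data)` → prints [8, 3, 4]
`print(result)` → prints [8, 3, 4, 101, 550]

Answer:
[8, 3, 4]
[8, 3, 4, 101, 550]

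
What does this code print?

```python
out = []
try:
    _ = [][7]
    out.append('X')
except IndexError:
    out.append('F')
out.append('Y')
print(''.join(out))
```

Execution trace: 'F' (except IndexError) → 'Y' (after the try/except). Output: FY

Answer: FY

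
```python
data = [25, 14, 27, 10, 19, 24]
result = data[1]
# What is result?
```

Trace:
`data = [25, 14, 27, 10, 19, 24]` → data = [25, 14, 27, 10, 19, 24]
`result = data[1]` → result = 14
So result = 14

Answer: 14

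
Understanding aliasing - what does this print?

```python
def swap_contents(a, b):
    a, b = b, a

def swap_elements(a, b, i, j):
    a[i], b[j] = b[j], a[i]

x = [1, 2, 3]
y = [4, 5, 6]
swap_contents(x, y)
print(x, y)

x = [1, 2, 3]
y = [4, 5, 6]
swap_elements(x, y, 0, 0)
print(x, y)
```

Key concept: parameter rebinding vs mutation.
Step by step:
`x = [1, 2, 3]` → x = [1, 2, 3]
`y = [4, 5, 6]` → y = [4, 5, 6]
`swap_contents(x, y)` → no visible change to tracked variables
`print(x, y)` → prints [1, 2, 3] [4, 5, 6]
`x = [1, 2, 3]` → x = [1, 2, 3]
`y = [4, 5, 6]` → y = [4, 5, 6]
`swap_elements(x, y, 0, 0)` → x = [4, 2, 3]; y = [1, 5, 6]
`print(x, y)` → prints [4, 2, 3] [1, 5, 6]

Answer:
[1, 2, 3] [4, 5, 6]
[4, 2, 3] [1, 5, 6]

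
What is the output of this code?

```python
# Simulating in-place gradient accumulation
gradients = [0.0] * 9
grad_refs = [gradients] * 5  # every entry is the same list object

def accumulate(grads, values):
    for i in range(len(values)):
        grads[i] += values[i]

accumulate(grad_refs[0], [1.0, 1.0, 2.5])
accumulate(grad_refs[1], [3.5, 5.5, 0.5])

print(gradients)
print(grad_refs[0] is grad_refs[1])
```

Key concept: gradient accumulation aliasing.
Step by step:
`gradients = [0.0] * 9` → gradients = [0.0, 0.0, 0.0, 0.0, 0.0, 0.0, 0.0, 0.0, 0.0]
`grad_refs = [gradients] * 5` → grad_refs = [[0.0, 0.0, 0.0, 0.0, 0.0, 0.0, 0.0, 0.0, 0.0], [0.0, 0.0, 0.0, 0.0, 0.0, 0.0, 0.0, 0.0, 0.0], [0.0, 0.0, 0.0, 0.0, 0.0, 0.0, 0.0, 0.0, 0.0], [0.0, 0.0, 0.0, 0.0, 0.0, 0.0, 0.0, 0.0, 0.0], [0.0, 0.0, 0.0, 0.0, 0.0, 0.0, 0.0, 0.0, 0.0]]
`accumulate(grad_refs[0], [1.0, 1.0, 2.5])` → gradients = [1.0, 1.0, 2.5, 0.0, 0.0, 0.0, 0.0, 0.0, 0.0]; grad_refs = [[1.0, 1.0, 2.5, 0.0, 0.0, 0.0, 0.0, 0.0, 0.0], [1.0, 1.0, 2.5, 0.0, 0.0, 0.0, 0.0, 0.0, 0.0], [1.0, 1.0, 2.5, 0.0, 0.0, 0.0, 0.0, 0.0, 0.0], [1.0, 1.0, 2.5, 0.0, 0.0, 0.0, 0.0, 0.0, 0.0], [1.0, 1.0, 2.5, 0.0, 0.0, 0.0, 0.0, 0.0, 0.0]]
`accumulate(grad_refs[1], [3.5, 5.5, 0.5])` → gradients = [4.5, 6.5, 3.0, 0.0, 0.0, 0.0, 0.0, 0.0, 0.0]; grad_refs = [[4.5, 6.5, 3.0, 0.0, 0.0, 0.0, 0.0, 0.0, 0.0], [4.5, 6.5, 3.0, 0.0, 0.0, 0.0, 0.0, 0.0, 0.0], [4.5, 6.5, 3.0, 0.0, 0.0, 0.0, 0.0, 0.0, 0.0], [4.5, 6.5, 3.0, 0.0, 0.0, 0.0, 0.0, 0.0, 0.0], [4.5, 6.5, 3.0, 0.0, 0.0, 0.0, 0.0, 0.0, 0.0]]
`print(gradients)` → prints [4.5, 6.5, 3.0, 0.0, 0.0, 0.0, 0.0, 0.0, 0.0]
`print(grad_refs[0] is grad_refs[1])` → prints True

Answer:
[4.5, 6.5, 3.0, 0.0, 0.0, 0.0, 0.0, 0.0, 0.0]
True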